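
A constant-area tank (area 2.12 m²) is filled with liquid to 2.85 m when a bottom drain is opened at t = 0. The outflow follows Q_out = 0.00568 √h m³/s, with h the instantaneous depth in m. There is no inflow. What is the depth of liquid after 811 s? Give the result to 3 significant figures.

0.362 m

Unsteady balance on liquid volume: A dh/dt = −0.00568 √h.
Separate and integrate: 2(√h − √h₀) = −(0.00568/A) t.
√h = √2.85 − 0.00568·811/(2·2.12) = 1.6882 − 1.0864 = 0.60176.
h = 0.60176² = 0.36212 m.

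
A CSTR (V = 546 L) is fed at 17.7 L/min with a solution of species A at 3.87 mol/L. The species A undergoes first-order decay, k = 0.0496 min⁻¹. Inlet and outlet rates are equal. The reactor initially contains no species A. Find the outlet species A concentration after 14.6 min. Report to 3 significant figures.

Accumulation = in − out − consumed: V dC/dt = Q C_in − Q C − k V C.
This is linear with rate a = Q/V + k = 0.082018 min⁻¹.
C_ss = Q C_in/(Q + kV) = 1.5296 mol/L; C(t) = C_ss + (C₀ − C_ss) e^(−a t).
C(14.6) = 1.5296 + (-1.5296)·e^(−0.082018·14.6) = 1.5296 + (-1.5296)·0.30196 = 1.0677 mol/L.

1.07 mol/L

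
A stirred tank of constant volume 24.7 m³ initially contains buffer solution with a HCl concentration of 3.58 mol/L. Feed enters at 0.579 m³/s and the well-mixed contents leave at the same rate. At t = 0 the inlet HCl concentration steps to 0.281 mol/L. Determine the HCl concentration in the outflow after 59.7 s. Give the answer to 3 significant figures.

Transient balance on the dissolved component: V dC/dt = Q(C_in − C).
So dC/dt = (C_in − C)/τ with τ = V/Q = 24.7/0.579 = 42.660 s.
C approaches C_in exponentially: C(t) = C_in + (C₀ − C_in) e^(−t/τ).
C(59.7) = 0.281 + (3.58 − 0.281)·e^(−59.7/42.660) = 0.281 + (3.2990)·0.24673 = 1.0950 mol/L.

1.09 mol/L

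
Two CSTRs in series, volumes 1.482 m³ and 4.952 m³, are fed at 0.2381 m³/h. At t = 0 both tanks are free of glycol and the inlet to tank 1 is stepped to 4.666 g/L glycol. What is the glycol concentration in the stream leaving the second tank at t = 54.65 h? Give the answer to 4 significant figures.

4.185 g/L

Species balance on tank i: dCᵢ/dt = (Cᵢ₋₁ − Cᵢ)/τᵢ with τᵢ = Vᵢ/Q.
τ₁ = 1.482/0.2381 = 6.22428 h; τ₂ = 4.952/0.2381 = 20.7980 h.
Tank 1: C₁ = C_in(1 − e^(−t/τ₁)). Tank 2 (τ₁ ≠ τ₂): C₂ = C_in[1 − (τ₁ e^(−t/τ₁) − τ₂ e^(−t/τ₂))/(τ₁ − τ₂)].
At t = 54.65: e^(−t/τ₁) = 0.000153757, e^(−t/τ₂) = 0.0722474.
C₂ = 4.666·[1 − (6.22428·0.000153757 − 20.7980·0.0722474)/(-14.5737)] = 4.666·0.896962 = 4.18523 g/L.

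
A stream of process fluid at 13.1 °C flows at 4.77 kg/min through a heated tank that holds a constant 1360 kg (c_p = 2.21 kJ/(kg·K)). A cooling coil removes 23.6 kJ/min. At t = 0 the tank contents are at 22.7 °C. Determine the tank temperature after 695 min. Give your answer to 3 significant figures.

11.9 °C

M c_p dT/dt = ṁ c_p (T_in − T) − Q̇.
Rearrange: dT/dt = (T_ss − T)/τ with τ = M/ṁ = 285.12 min and T_ss = T_in − Q̇/(ṁ c_p) = 10.861 °C.
T approaches T_ss exponentially: T(t) = T_ss + (T₀ − T_ss) e^(−t/τ).
T(695) = 10.861 + (11.839)·e^(−695/285.12) = 10.861 + (11.839)·0.087369 = 11.896 °C.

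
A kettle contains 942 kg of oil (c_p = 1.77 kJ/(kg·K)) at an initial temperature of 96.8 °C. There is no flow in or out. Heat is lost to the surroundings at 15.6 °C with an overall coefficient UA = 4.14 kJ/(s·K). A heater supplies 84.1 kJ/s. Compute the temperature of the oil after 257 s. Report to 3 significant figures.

68.1 °C

Unsteady energy balance on the tank contents: M c_p dT/dt = −UA(T − T_amb) + Q̇.
dT/dt = (T_ss − T)/τ with T_ss = T_amb + Q̇/UA = 15.6 + 84.1/4.14 = 35.914 °C, τ = M c_p/UA = 942·1.77/4.14 = 402.74 s.
This is linear first-order; T(t) = T_ss + (T₀ − T_ss) e^(−t/τ).
T(257) = 35.914 + (60.886)·0.52828 = 68.079 °C.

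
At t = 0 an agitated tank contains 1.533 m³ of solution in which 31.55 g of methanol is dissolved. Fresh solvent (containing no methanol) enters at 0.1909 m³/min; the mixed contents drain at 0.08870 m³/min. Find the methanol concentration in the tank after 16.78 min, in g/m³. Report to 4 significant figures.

Let m(t) be the amount of methanol. Volume: V(t) = V₀ + (Q_in − Q_out) t = 1.533 + 0.102200 t; V(16.78) = 3.24792 m³.
Solute balance: dm/dt = 0 − Q_out C = −Q_out m/V(t).
dm/m = −Q_out dt/(V₀ + 0.102200 t); integrating gives ln(m/m₀) = −(Q_out/(Q_in−Q_out)) ln(V/V₀).
m = m₀ (V₀/V)^(Q_out/(Q_in−Q_out)) = 31.55 × (1.533/3.24792)^(0.867906) = 16.4440 g.
C = m/V = 16.4440/3.24792 = 5.06294 g/m³.

5.063 g/m³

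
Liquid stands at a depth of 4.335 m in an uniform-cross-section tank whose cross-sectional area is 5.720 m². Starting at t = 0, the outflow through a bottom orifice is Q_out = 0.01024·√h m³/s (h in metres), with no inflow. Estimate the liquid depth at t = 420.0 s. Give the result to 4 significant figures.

A dh/dt = −Q_out = −0.01024 √h.
Separate and integrate: 2(√h − √h₀) = −(0.01024/A) t.
√h = √4.335 − 0.01024·420.0/(2·5.720) = 2.08207 − 0.375944 = 1.70612.
h = 1.70612² = 2.91085 m.

2.911 m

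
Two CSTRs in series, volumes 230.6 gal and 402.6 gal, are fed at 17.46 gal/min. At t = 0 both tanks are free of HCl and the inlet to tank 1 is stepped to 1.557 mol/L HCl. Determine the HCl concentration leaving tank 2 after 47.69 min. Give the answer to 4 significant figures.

1.153 mol/L

Time constants: τᵢ = Vᵢ/Q for each well-mixed tank.
τ₁ = 230.6/17.46 = 13.2073 min; τ₂ = 402.6/17.46 = 23.0584 min.
Tank 1: C₁ = C_in(1 − e^(−t/τ₁)). Tank 2 (τ₁ ≠ τ₂): C₂ = C_in[1 − (τ₁ e^(−t/τ₁) − τ₂ e^(−t/τ₂))/(τ₁ − τ₂)].
At t = 47.69: e^(−t/τ₁) = 0.0270282, e^(−t/τ₂) = 0.126410.
C₂ = 1.557·[1 − (13.2073·0.0270282 − 23.0584·0.126410)/(-9.85109)] = 1.557·0.740349 = 1.15272 mol/L.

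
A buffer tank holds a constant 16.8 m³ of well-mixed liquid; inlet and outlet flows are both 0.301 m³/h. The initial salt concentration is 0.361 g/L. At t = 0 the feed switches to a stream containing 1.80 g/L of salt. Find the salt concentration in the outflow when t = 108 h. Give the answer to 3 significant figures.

Transient balance on the dissolved component: V dC/dt = Q(C_in − C).
So dC/dt = (C_in − C)/τ with τ = V/Q = 16.8/0.301 = 55.814 h.
C approaches C_in exponentially: C(t) = C_in + (C₀ − C_in) e^(−t/τ).
C(108) = 1.80 + (0.361 − 1.80)·e^(−108/55.814) = 1.80 + (-1.4390)·0.14442 = 1.5922 g/L.

1.59 g/L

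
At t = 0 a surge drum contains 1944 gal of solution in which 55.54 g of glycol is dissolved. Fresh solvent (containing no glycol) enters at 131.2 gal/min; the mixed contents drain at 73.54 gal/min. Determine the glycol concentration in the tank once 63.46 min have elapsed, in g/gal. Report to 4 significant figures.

Let m(t) be the amount of glycol. Volume: V(t) = V₀ + (Q_in − Q_out) t = 1944 + 57.6600 t; V(63.46) = 5603.10 gal.
Solute balance: dm/dt = 0 − Q_out C = −Q_out m/V(t).
Separate: dm/m = −Q_out dt/V(t) ⇒ ln(m/m₀) = −(Q_out/(Q_in−Q_out)) ln(V/V₀).
m = m₀ (V₀/V)^(Q_out/(Q_in−Q_out)) = 55.54 × (1944/5603.10)^(1.27541) = 14.3966 g.
C = m/V = 14.3966/5603.10 = 0.00256940 g/gal.

0.002569 g/gal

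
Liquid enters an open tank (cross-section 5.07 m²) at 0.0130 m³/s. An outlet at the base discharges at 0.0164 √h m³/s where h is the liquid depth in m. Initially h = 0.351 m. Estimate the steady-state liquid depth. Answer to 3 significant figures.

A dh/dt = Q_in − 0.0164 √h. Steady state requires inflow = outflow:
Q_in = 0.0164 √h_ss ⇒ √h_ss = 0.0130/0.0164 = 0.79268.
h_ss = 0.79268² = 0.62835 m. (Since h₀ = 0.351 m < h_ss, the level will rise toward this value.)

0.628 m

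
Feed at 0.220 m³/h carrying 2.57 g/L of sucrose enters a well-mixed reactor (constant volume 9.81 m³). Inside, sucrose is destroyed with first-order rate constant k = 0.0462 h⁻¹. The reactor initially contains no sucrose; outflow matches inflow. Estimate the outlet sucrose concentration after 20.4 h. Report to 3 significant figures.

0.633 g/L

V dC/dt = Q(C_in − C) − k V C.
dC/dt = (Q/V) C_in − (Q/V + k) C; effective rate a = Q/V + k = 0.022426 + 0.0462 = 0.068626 h⁻¹.
C_ss = Q C_in/(Q + kV) = 0.83984 g/L; C(t) = C_ss + (C₀ − C_ss) e^(−a t).
C(20.4) = 0.83984 + (-0.83984)·e^(−0.068626·20.4) = 0.83984 + (-0.83984)·0.24660 = 0.63273 g/L.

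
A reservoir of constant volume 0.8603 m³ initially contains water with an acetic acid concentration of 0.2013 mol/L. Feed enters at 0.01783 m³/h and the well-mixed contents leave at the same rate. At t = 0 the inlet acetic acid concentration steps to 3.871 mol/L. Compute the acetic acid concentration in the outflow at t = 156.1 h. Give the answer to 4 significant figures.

Mass balance on the solute (V constant): V dC/dt = Q(C_in − C).
So dC/dt = (C_in − C)/τ with τ = V/Q = 0.8603/0.01783 = 48.2501 h.
Integrating: C(t) = C_in + (C₀ − C_in) e^(−t/τ).
C(156.1) = 3.871 + (0.2013 − 3.871)·e^(−156.1/48.2501) = 3.871 + (-3.66970)·0.0393514 = 3.72659 mol/L.

3.727 mol/L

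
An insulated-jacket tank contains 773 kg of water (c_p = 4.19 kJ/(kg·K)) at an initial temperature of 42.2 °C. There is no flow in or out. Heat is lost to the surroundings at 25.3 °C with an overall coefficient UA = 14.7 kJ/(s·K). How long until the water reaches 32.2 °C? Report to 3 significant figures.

197 s

Lumped-capacitance energy balance: M c_p dT/dt = UA(T_amb − T).
τ = M c_p/UA = 220.33 s; T_ss = T_amb = 25.300 °C.
T(t) = T_ss + (T₀ − T_ss)e^(−t/τ); set T = 32.2:
t = −τ ln[(T − T_ss)/(T₀ − T_ss)] = −220.33 · ln(0.40828) = 197.37 s.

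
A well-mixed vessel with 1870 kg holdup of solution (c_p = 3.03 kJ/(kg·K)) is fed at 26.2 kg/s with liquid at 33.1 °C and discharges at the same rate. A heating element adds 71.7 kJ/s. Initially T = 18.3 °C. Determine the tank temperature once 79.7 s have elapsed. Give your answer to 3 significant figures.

28.9 °C

M c_p dT/dt = ṁ c_p (T_in − T) + Q̇.
τ = M/ṁ = 71.374 s; T_ss = T_in + Q̇/(ṁ c_p) = 33.1 + 71.7/(26.2·3.03) = 34.003 °C.
T approaches T_ss exponentially: T(t) = T_ss + (T₀ − T_ss) e^(−t/τ).
T(79.7) = 34.003 + (-15.703)·e^(−79.7/71.374) = 34.003 + (-15.703)·0.32737 = 28.862 °C.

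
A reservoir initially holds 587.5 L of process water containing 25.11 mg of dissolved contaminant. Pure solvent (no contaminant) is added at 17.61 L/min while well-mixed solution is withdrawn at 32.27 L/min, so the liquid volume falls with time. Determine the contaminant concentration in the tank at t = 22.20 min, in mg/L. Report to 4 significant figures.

Total volume: dV/dt = Q_in − Q_out = -14.6600 L/min, so V(t) = 587.5 − 14.6600 t and V(22.20) = 262.048 L.
Solute balance: dm/dt = 0 − Q_out C = −Q_out m/V(t).
Separate: dm/m = −Q_out dt/V(t) ⇒ ln(m/m₀) = −(Q_out/(Q_in−Q_out)) ln(V/V₀).
m = m₀ (V₀/V)^(Q_out/(Q_in−Q_out)) = 25.11 × (587.5/262.048)^(-2.20123) = 4.24656 mg.
C = m/V = 4.24656/262.048 = 0.0162053 mg/L.

0.01621 mg/L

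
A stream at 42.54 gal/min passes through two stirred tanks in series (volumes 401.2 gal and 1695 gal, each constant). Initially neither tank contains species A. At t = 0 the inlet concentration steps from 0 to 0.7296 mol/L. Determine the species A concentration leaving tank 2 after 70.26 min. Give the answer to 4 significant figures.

0.5658 mol/L

Species balance on tank i: dCᵢ/dt = (Cᵢ₋₁ − Cᵢ)/τᵢ with τᵢ = Vᵢ/Q.
τ₁ = 401.2/42.54 = 9.43112 min; τ₂ = 1695/42.54 = 39.8449 min.
Tank 1: C₁ = C_in(1 − e^(−t/τ₁)). Tank 2 (τ₁ ≠ τ₂): C₂ = C_in[1 − (τ₁ e^(−t/τ₁) − τ₂ e^(−t/τ₂))/(τ₁ − τ₂)].
At t = 70.26: e^(−t/τ₁) = 0.000581557, e^(−t/τ₂) = 0.171471.
C₂ = 0.7296·[1 − (9.43112·0.000581557 − 39.8449·0.171471)/(-30.4137)] = 0.7296·0.775537 = 0.565832 mol/L.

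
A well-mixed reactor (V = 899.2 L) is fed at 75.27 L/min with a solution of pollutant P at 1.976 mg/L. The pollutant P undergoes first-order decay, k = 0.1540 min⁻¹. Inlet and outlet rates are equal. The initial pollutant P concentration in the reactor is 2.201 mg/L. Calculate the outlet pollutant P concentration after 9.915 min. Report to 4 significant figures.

V dC/dt = Q(C_in − C) − k V C.
dC/dt = (Q/V) C_in − (Q/V + k) C; effective rate a = Q/V + k = 0.0837077 + 0.1540 = 0.237708 min⁻¹.
C_ss = Q C_in/(Q + kV) = 0.695840 mg/L; C(t) = C_ss + (C₀ − C_ss) e^(−a t).
C(9.915) = 0.695840 + (1.50516)·e^(−0.237708·9.915) = 0.695840 + (1.50516)·0.0947160 = 0.838403 mg/L.

0.8384 mg/L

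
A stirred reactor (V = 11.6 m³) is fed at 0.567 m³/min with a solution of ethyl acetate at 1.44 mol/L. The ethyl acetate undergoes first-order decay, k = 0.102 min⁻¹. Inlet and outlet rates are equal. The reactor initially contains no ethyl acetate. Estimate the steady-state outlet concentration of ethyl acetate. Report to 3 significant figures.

0.467 mol/L

Accumulation = in − out − consumed: V dC/dt = Q C_in − Q C − k V C.
Steady state (dC/dt = 0): C_ss = Q C_in/(Q + kV) = C_in/(1 + kV/Q).
C_ss = 0.567·1.44/(0.567 + 0.102·11.6) = 0.81648/1.7502 = 0.46651 mol/L.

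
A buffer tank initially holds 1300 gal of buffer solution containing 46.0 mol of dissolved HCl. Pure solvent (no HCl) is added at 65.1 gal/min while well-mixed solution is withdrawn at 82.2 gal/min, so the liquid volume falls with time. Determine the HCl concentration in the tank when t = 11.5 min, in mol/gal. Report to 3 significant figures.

Let m(t) be the amount of HCl. Volume: V(t) = V₀ + (Q_in − Q_out) t = 1300 − 17.100 t; V(11.5) = 1103.3 gal.
Species balance (pure solvent in): dm/dt = −Q_out · m/V(t).
dm/m = −Q_out dt/(V₀ − 17.100 t); integrating gives ln(m/m₀) = −(Q_out/(Q_in−Q_out)) ln(V/V₀).
m = m₀ (V₀/V)^(Q_out/(Q_in−Q_out)) = 46.0 × (1300/1103.3)^(-4.8070) = 20.910 mol.
C = m/V = 20.910/1103.3 = 0.018951 mol/gal.

0.0190 mol/gal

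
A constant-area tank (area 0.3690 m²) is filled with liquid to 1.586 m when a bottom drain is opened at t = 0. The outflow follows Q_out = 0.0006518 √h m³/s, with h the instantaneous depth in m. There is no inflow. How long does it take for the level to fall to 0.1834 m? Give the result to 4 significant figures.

941.0 s

Volume balance on the tank: A dh/dt = −0.0006518 √h.
Separate and integrate: 2(√h − √h₀) = −(0.0006518/A) t.
t = 2A(√h₀ − √h)/0.0006518 = 2·0.3690·(√1.586 − √0.1834)/0.0006518
  = 0.738000 × (1.25936 − 0.428252) / 0.0006518 = 941.027 s.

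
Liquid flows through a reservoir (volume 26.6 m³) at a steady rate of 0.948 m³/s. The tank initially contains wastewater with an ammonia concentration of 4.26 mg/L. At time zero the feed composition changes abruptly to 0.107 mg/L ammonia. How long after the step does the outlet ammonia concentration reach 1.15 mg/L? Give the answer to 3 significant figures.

Species balance: V dC/dt = Q(C_in − C) ⇒ τ = V/Q = 28.059 s.
C(t) = C_in + (C₀ − C_in) e^(−t/τ). Set C = 1.15 and solve for t:
e^(−t/τ) = (C − C_in)/(C₀ − C_in) = (1.15 − 0.107)/(4.26 − 0.107) = 0.25114
t = −τ ln(…) = 28.059 × 1.3817 = 38.770 s.

38.8 s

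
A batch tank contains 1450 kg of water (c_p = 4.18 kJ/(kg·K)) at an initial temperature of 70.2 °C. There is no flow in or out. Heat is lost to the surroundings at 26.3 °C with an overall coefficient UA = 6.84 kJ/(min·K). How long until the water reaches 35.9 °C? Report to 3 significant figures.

Energy balance: M c_p dT/dt = −UA(T − T_amb).
τ = M c_p/UA = 886.11 min; T_ss = T_amb = 26.300 °C.
T(t) = T_ss + (T₀ − T_ss)e^(−t/τ); set T = 35.9:
t = −τ ln[(T − T_ss)/(T₀ − T_ss)] = −886.11 · ln(0.21868) = 1347.0 min.

1350 min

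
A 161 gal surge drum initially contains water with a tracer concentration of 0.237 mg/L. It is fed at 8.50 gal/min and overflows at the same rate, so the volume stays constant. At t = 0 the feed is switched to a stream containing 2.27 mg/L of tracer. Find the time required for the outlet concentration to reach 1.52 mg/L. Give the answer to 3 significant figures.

18.9 min

Species balance: V dC/dt = Q(C_in − C) ⇒ τ = V/Q = 18.941 min.
C(t) = C_in + (C₀ − C_in) e^(−t/τ). Set C = 1.52 and solve for t:
e^(−t/τ) = (C − C_in)/(C₀ − C_in) = (1.52 − 2.27)/(0.237 − 2.27) = 0.36891
t = −τ ln(…) = 18.941 × 0.99719 = 18.888 min.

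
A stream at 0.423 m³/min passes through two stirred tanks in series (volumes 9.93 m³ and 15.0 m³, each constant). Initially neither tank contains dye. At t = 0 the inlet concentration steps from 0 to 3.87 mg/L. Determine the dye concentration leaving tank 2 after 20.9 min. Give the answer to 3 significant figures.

0.631 mg/L

Each tank obeys Vᵢ dCᵢ/dt = Q(Cᵢ₋₁ − Cᵢ), so τᵢ = Vᵢ/Q.
τ₁ = 9.93/0.423 = 23.475 min; τ₂ = 15.0/0.423 = 35.461 min.
Tank 1: C₁ = C_in(1 − e^(−t/τ₁)). Tank 2 (τ₁ ≠ τ₂): C₂ = C_in[1 − (τ₁ e^(−t/τ₁) − τ₂ e^(−t/τ₂))/(τ₁ − τ₂)].
At t = 20.9: e^(−t/τ₁) = 0.41053, e^(−t/τ₂) = 0.55467.
C₂ = 3.87·[1 − (23.475·0.41053 − 35.461·0.55467)/(-11.986)] = 3.87·0.16302 = 0.63089 mg/L.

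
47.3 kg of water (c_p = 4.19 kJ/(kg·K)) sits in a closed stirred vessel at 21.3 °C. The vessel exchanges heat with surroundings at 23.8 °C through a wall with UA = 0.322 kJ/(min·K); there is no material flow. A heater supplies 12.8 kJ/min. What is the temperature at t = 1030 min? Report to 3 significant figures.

55.6 °C

M c_p dT/dt = −UA(T − T_amb) + Q̇.
dT/dt = (T_ss − T)/τ with T_ss = T_amb + Q̇/UA = 23.8 + 12.8/0.322 = 63.552 °C, τ = M c_p/UA = 47.3·4.19/0.322 = 615.49 min.
This is linear first-order; T(t) = T_ss + (T₀ − T_ss) e^(−t/τ).
T(1030) = 63.552 + (-42.252)·0.18759 = 55.625 °C.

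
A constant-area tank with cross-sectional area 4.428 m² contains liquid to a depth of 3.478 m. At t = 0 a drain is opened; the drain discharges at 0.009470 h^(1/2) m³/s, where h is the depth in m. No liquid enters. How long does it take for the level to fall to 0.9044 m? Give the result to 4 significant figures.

854.7 s

Mass balance (ρ constant): A dh/dt = −0.009470 √h.
This is separable: 2 d(√h)/dt = −0.009470/A, so √h = √h₀ − (0.009470/(2A)) t.
t = 2A(√h₀ − √h)/0.009470 = 2·4.428·(√3.478 − √0.9044)/0.009470
  = 8.85600 × (1.86494 − 0.950999) / 0.009470 = 854.684 s.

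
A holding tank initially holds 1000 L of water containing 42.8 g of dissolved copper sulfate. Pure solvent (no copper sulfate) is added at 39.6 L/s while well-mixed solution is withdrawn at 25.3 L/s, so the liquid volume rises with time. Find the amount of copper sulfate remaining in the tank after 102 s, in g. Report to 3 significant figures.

Total volume: dV/dt = Q_in − Q_out = 14.300 L/s, so V(t) = 1000 + 14.300 t and V(102) = 2458.6 L.
Species balance (pure solvent in): dm/dt = −Q_out · m/V(t).
Separate: dm/m = −Q_out dt/V(t) ⇒ ln(m/m₀) = −(Q_out/(Q_in−Q_out)) ln(V/V₀).
m = m₀ (V₀/V)^(Q_out/(Q_in−Q_out)) = 42.8 × (1000/2458.6)^(1.7692) = 8.7142 g.

8.71 g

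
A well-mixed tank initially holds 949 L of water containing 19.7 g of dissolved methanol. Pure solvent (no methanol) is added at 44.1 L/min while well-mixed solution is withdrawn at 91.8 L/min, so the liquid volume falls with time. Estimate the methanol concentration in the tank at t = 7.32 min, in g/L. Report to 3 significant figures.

Let m(t) be the amount of methanol. Volume: V(t) = V₀ + (Q_in − Q_out) t = 949 − 47.700 t; V(7.32) = 599.84 L.
Solute balance: dm/dt = 0 − Q_out C = −Q_out m/V(t).
dm/m = −Q_out dt/(V₀ − 47.700 t); integrating gives ln(m/m₀) = −(Q_out/(Q_in−Q_out)) ln(V/V₀).
m = m₀ (V₀/V)^(Q_out/(Q_in−Q_out)) = 19.7 × (949/599.84)^(-1.9245) = 8.1477 g.
C = m/V = 8.1477/599.84 = 0.013583 g/L.

0.0136 g/L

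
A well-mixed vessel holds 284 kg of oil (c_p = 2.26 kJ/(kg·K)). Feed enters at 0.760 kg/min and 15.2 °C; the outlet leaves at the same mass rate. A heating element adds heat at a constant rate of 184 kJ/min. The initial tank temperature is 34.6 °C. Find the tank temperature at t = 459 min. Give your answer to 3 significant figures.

M c_p dT/dt = ṁ c_p (T_in − T) + Q̇.
τ = M/ṁ = 373.68 min; T_ss = T_in + Q̇/(ṁ c_p) = 15.2 + 184/(0.760·2.26) = 122.33 °C.
T approaches T_ss exponentially: T(t) = T_ss + (T₀ − T_ss) e^(−t/τ).
T(459) = 122.33 + (-87.726)·e^(−459/373.68) = 122.33 + (-87.726)·0.29279 = 96.641 °C.

96.6 °C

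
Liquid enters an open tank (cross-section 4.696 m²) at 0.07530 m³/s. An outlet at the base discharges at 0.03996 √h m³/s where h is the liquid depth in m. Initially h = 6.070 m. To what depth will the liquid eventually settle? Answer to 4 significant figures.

Accumulation of liquid (constant cross-section A): A dh/dt = Q_in − 0.03996 √h. At steady state dh/dt = 0:
Q_in = 0.03996 √h_ss ⇒ √h_ss = 0.07530/0.03996 = 1.88438.
h_ss = 1.88438² = 3.55090 m. (Since h₀ = 6.070 m > h_ss, the level will fall toward this value.)

3.551 m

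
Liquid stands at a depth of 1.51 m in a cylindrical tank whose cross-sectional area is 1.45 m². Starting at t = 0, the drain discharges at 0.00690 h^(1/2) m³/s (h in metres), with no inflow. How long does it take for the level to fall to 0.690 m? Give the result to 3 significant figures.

167 s

With no inflow, A dh/dt = −0.00690 √h.
∫ h^(−1/2) dh = −(0.00690/A) ∫ dt, giving 2√h = 2√h₀ − (0.00690/A) t.
t = 2A(√h₀ − √h)/0.00690 = 2·1.45·(√1.51 − √0.690)/0.00690
  = 2.9000 × (1.2288 − 0.83066) / 0.00690 = 167.34 s.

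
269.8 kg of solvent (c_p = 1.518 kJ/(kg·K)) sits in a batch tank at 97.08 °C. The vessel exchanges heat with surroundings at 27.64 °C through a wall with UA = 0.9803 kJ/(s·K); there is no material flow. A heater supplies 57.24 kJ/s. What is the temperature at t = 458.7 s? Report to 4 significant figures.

M c_p dT/dt = −UA(T − T_amb) + Q̇.
dT/dt = (T_ss − T)/τ with T_ss = T_amb + Q̇/UA = 27.64 + 57.24/0.9803 = 86.0303 °C, τ = M c_p/UA = 269.8·1.518/0.9803 = 417.787 s.
Integrating: T(t) = T_ss + (T₀ − T_ss) e^(−t/τ).
T(458.7) = 86.0303 + (11.0497)·0.333561 = 89.7160 °C.

89.72 °C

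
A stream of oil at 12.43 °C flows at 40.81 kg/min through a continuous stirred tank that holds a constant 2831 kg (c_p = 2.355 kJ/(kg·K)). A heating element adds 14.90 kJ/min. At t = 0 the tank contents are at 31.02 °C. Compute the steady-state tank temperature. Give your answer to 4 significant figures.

12.59 °C

M c_p dT/dt = ṁ c_p (T_in − T) + Q̇.
At steady state dT/dt = 0 ⇒ T_ss = T_in + Q̇/(ṁ c_p) = 12.43 + 14.90/(40.81·2.355) = 12.5850 °C.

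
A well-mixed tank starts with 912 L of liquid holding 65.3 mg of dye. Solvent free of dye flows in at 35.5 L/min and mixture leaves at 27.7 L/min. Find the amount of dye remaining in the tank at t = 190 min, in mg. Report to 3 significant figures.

2.12 mg

Let m(t) be the amount of dye. Volume: V(t) = V₀ + (Q_in − Q_out) t = 912 + 7.8000 t; V(190) = 2394.0 L.
No dye enters, so dm/dt = −Q_out · (m/V).
dm/m = −Q_out dt/(V₀ + 7.8000 t); integrating gives ln(m/m₀) = −(Q_out/(Q_in−Q_out)) ln(V/V₀).
m = m₀ (V₀/V)^(Q_out/(Q_in−Q_out)) = 65.3 × (912/2394.0)^(3.5513) = 2.1206 mg.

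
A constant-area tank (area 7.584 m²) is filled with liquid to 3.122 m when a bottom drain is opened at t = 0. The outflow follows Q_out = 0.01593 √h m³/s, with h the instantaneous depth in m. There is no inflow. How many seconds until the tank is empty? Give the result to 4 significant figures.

1682 s

Unsteady balance on liquid volume: A dh/dt = −0.01593 √h.
This is separable: 2 d(√h)/dt = −0.01593/A, so √h = √h₀ − (0.01593/(2A)) t.
Tank is empty when √h = 0: t_empty = 2A√h₀/0.01593.
t_empty = 2·7.584·√3.122/0.01593 = 15.1680·1.76692/0.01593 = 1682.40 s.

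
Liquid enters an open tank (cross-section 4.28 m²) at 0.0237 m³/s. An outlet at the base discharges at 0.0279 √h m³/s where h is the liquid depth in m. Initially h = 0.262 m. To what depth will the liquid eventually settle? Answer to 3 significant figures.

A dh/dt = Q_in − 0.0279 √h. Steady state requires inflow = outflow:
Q_in = 0.0279 √h_ss ⇒ √h_ss = 0.0237/0.0279 = 0.84946.
h_ss = 0.84946² = 0.72159 m. (Since h₀ = 0.262 m < h_ss, the level will rise toward this value.)

0.722 m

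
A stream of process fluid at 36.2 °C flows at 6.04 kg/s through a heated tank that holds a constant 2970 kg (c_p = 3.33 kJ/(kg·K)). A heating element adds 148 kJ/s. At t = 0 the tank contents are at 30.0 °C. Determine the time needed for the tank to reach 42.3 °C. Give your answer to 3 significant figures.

1170 s

M c_p dT/dt = ṁ c_p (T_in − T) + Q̇.
τ = M/ṁ = 491.72 s; T_ss = T_in + Q̇/(ṁ c_p) = 43.558 °C.
T(t) = T_ss + (T₀ − T_ss) e^(−t/τ). Set T = 42.3:
e^(−t/τ) = (42.3 − 43.558)/(30.0 − 43.558) = 0.092810
t = −491.72 · ln(0.092810) = 1168.9 s.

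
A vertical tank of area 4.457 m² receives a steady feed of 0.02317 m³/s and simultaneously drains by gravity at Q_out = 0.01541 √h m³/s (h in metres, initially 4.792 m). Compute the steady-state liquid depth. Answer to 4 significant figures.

Volume balance on the tank: A dh/dt = Q_in − 0.01541 √h. At steady state dh/dt = 0:
Q_in = 0.01541 √h_ss ⇒ √h_ss = 0.02317/0.01541 = 1.50357.
h_ss = 1.50357² = 2.26072 m. (Since h₀ = 4.792 m > h_ss, the level will fall toward this value.)

2.261 m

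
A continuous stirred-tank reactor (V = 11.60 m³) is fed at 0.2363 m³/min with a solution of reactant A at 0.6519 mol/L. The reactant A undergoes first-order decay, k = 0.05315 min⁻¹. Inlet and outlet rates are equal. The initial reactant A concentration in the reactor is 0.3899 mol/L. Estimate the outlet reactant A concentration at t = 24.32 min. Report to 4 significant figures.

V dC/dt = Q(C_in − C) − k V C.
This is linear with rate a = Q/V + k = 0.0735207 min⁻¹.
C_ss = Q C_in/(Q + kV) = 0.180625 mol/L; C(t) = C_ss + (C₀ − C_ss) e^(−a t).
C(24.32) = 0.180625 + (0.209275)·e^(−0.0735207·24.32) = 0.180625 + (0.209275)·0.167291 = 0.215634 mol/L.

0.2156 mol/L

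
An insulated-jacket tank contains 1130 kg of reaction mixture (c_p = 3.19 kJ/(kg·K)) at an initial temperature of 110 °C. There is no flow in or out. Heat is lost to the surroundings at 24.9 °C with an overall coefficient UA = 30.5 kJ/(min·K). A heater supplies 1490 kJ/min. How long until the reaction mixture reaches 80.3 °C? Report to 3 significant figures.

202 min

M c_p dT/dt = −UA(T − T_amb) + Q̇.
τ = M c_p/UA = 118.19 min; T_ss = T_amb + Q̇/UA = 24.9 + 1490/30.5 = 73.752 °C.
T(t) = T_ss + (T₀ − T_ss)e^(−t/τ); set T = 80.3:
t = −τ ln[(T − T_ss)/(T₀ − T_ss)] = −118.19 · ln(0.18063) = 202.25 min.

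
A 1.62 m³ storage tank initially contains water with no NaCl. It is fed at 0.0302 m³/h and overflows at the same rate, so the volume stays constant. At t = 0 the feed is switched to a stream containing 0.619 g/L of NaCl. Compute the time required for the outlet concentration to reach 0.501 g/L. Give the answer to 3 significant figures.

Species balance: V dC/dt = Q(C_in − C) ⇒ τ = V/Q = 53.642 h.
C(t) = C_in + (C₀ − C_in) e^(−t/τ). Set C = 0.501 and solve for t:
e^(−t/τ) = (C − C_in)/(C₀ − C_in) = (0.501 − 0.619)/(0 − 0.619) = 0.19063
t = −τ ln(…) = 53.642 × 1.6574 = 88.908 h.

88.9 h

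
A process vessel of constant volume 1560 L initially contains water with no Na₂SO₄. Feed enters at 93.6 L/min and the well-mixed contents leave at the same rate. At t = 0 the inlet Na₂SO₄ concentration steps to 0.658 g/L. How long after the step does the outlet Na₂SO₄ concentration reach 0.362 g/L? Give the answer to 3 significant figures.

Unsteady species balance (constant V, well mixed): V dC/dt = Q(C_in − C), so τ = V/Q = 16.667 min.
C(t) = C_in + (C₀ − C_in) e^(−t/τ). Set C = 0.362 and solve for t:
e^(−t/τ) = (C − C_in)/(C₀ − C_in) = (0.362 − 0.658)/(0 − 0.658) = 0.44985
t = −τ ln(…) = 16.667 × 0.79885 = 13.314 min.

13.3 min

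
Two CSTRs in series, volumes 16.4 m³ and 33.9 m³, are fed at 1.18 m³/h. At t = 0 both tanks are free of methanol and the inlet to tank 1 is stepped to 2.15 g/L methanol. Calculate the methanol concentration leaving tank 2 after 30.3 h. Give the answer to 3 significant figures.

Species balance on tank i: dCᵢ/dt = (Cᵢ₋₁ − Cᵢ)/τᵢ with τᵢ = Vᵢ/Q.
τ₁ = 16.4/1.18 = 13.898 h; τ₂ = 33.9/1.18 = 28.729 h.
Solving the cascade with C₁(0)=C₂(0)=0 gives C₂(t) = C_in[1 − (τ₁ e^(−t/τ₁) − τ₂ e^(−t/τ₂))/(τ₁ − τ₂)].
At t = 30.3: e^(−t/τ₁) = 0.11303, e^(−t/τ₂) = 0.34830.
C₂ = 2.15·[1 − (13.898·0.11303 − 28.729·0.34830)/(-14.831)] = 2.15·0.43122 = 0.92711 g/L.

0.927 g/L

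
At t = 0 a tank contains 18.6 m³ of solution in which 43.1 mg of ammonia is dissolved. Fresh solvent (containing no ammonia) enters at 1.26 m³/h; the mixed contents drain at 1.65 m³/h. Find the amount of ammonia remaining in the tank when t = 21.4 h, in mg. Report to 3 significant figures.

3.47 mg

Total volume: dV/dt = Q_in − Q_out = -0.39000 m³/h, so V(t) = 18.6 − 0.39000 t and V(21.4) = 10.254 m³.
No ammonia enters, so dm/dt = −Q_out · (m/V).
Separate: dm/m = −Q_out dt/V(t) ⇒ ln(m/m₀) = −(Q_out/(Q_in−Q_out)) ln(V/V₀).
m = m₀ (V₀/V)^(Q_out/(Q_in−Q_out)) = 43.1 × (18.6/10.254)^(-4.2308) = 3.4699 mg.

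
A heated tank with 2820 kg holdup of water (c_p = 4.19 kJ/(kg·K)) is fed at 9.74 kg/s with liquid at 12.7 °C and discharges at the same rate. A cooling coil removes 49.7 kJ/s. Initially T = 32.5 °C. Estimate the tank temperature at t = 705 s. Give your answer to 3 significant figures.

M c_p dT/dt = ṁ c_p (T_in − T) − Q̇.
Rearrange: dT/dt = (T_ss − T)/τ with τ = M/ṁ = 289.53 s and T_ss = T_in − Q̇/(ṁ c_p) = 11.482 °C.
Solution: T(t) = T_ss + (T₀ − T_ss) e^(−t/τ).
T(705) = 11.482 + (21.018)·e^(−705/289.53) = 11.482 + (21.018)·0.087598 = 13.323 °C.

13.3 °C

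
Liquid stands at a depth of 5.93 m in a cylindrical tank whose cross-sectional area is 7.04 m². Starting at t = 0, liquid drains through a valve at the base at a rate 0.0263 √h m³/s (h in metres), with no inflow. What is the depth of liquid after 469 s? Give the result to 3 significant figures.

2.43 m

Accumulation of liquid (constant cross-section A): A dh/dt = −0.0263 √h.
This is separable: 2 d(√h)/dt = −0.0263/A, so √h = √h₀ − (0.0263/(2A)) t.
√h = √5.93 − 0.0263·469/(2·7.04) = 2.4352 − 0.87604 = 1.5591.
h = 1.5591² = 2.4308 m.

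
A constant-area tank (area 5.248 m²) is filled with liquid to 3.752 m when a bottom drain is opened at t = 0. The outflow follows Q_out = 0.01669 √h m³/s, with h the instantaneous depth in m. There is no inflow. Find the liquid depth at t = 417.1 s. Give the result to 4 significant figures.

1.622 m

Mass balance (ρ constant): A dh/dt = −0.01669 √h.
Separate and integrate: 2(√h − √h₀) = −(0.01669/A) t.
√h = √3.752 − 0.01669·417.1/(2·5.248) = 1.93701 − 0.663243 = 1.27376.
h = 1.27376² = 1.62248 m.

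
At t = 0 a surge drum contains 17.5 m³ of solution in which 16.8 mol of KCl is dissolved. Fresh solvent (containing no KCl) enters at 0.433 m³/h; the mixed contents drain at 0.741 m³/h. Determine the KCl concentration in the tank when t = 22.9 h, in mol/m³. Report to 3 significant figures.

Total volume: dV/dt = Q_in − Q_out = -0.30800 m³/h, so V(t) = 17.5 − 0.30800 t and V(22.9) = 10.447 m³.
Species balance (pure solvent in): dm/dt = −Q_out · m/V(t).
dm/m = −Q_out dt/(V₀ − 0.30800 t); integrating gives ln(m/m₀) = −(Q_out/(Q_in−Q_out)) ln(V/V₀).
m = m₀ (V₀/V)^(Q_out/(Q_in−Q_out)) = 16.8 × (17.5/10.447)^(-2.4058) = 4.8559 mol.
C = m/V = 4.8559/10.447 = 0.46482 mol/m³.

0.465 mol/m³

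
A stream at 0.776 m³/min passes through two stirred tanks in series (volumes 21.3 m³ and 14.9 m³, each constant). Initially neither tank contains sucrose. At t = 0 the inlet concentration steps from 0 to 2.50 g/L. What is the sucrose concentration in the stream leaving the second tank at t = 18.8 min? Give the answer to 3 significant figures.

0.492 g/L

Each tank obeys Vᵢ dCᵢ/dt = Q(Cᵢ₋₁ − Cᵢ), so τᵢ = Vᵢ/Q.
τ₁ = 21.3/0.776 = 27.448 min; τ₂ = 14.9/0.776 = 19.201 min.
Solving the cascade with C₁(0)=C₂(0)=0 gives C₂(t) = C_in[1 − (τ₁ e^(−t/τ₁) − τ₂ e^(−t/τ₂))/(τ₁ − τ₂)].
At t = 18.8: e^(−t/τ₁) = 0.50413, e^(−t/τ₂) = 0.37564.
C₂ = 2.50·[1 − (27.448·0.50413 − 19.201·0.37564)/(8.2474)] = 2.50·0.19674 = 0.49184 g/L.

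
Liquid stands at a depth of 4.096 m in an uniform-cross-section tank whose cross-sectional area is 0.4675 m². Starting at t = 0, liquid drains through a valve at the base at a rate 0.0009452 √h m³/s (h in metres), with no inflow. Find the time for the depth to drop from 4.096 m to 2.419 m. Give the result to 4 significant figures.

With no inflow, A dh/dt = −0.0009452 √h.
∫ h^(−1/2) dh = −(0.0009452/A) ∫ dt, giving 2√h = 2√h₀ − (0.0009452/A) t.
t = 2A(√h₀ − √h)/0.0009452 = 2·0.4675·(√4.096 − √2.419)/0.0009452
  = 0.935000 × (2.02386 − 1.55531) / 0.0009452 = 463.488 s.

463.5 s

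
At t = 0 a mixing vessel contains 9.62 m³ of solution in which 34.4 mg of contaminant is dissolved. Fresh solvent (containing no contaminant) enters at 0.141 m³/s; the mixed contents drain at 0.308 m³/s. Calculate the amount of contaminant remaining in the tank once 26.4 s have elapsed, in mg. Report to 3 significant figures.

11.1 mg

Let m(t) be the amount of contaminant. Volume: V(t) = V₀ + (Q_in − Q_out) t = 9.62 − 0.16700 t; V(26.4) = 5.2112 m³.
No contaminant enters, so dm/dt = −Q_out · (m/V).
dm/m = −Q_out dt/(V₀ − 0.16700 t); integrating gives ln(m/m₀) = −(Q_out/(Q_in−Q_out)) ln(V/V₀).
m = m₀ (V₀/V)^(Q_out/(Q_in−Q_out)) = 34.4 × (9.62/5.2112)^(-1.8443) = 11.105 mg.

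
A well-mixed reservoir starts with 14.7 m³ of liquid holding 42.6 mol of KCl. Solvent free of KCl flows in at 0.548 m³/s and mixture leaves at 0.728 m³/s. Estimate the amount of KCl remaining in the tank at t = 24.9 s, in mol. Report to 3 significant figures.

Let m(t) be the amount of KCl. Volume: V(t) = V₀ + (Q_in − Q_out) t = 14.7 − 0.18000 t; V(24.9) = 10.218 m³.
Solute balance: dm/dt = 0 − Q_out C = −Q_out m/V(t).
dm/m = −Q_out dt/(V₀ − 0.18000 t); integrating gives ln(m/m₀) = −(Q_out/(Q_in−Q_out)) ln(V/V₀).
m = m₀ (V₀/V)^(Q_out/(Q_in−Q_out)) = 42.6 × (14.7/10.218)^(-4.0444) = 9.7855 mol.

9.79 mol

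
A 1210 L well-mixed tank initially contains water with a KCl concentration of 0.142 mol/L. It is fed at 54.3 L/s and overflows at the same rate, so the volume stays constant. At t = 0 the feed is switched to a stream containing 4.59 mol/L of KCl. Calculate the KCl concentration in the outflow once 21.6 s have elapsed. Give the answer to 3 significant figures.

Unsteady species balance (constant V, well mixed): V dC/dt = Q(C_in − C).
So dC/dt = (C_in − C)/τ with τ = V/Q = 1210/54.3 = 22.284 s.
C approaches C_in exponentially: C(t) = C_in + (C₀ − C_in) e^(−t/τ).
C(21.6) = 4.59 + (0.142 − 4.59)·e^(−21.6/22.284) = 4.59 + (-4.4480)·0.37934 = 2.9027 mol/L.

2.90 mol/L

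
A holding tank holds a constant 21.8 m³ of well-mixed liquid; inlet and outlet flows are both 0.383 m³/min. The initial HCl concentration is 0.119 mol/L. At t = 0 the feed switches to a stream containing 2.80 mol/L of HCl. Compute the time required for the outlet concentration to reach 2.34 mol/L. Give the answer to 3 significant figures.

Species balance: V dC/dt = Q(C_in − C) ⇒ τ = V/Q = 56.919 min.
C(t) = C_in + (C₀ − C_in) e^(−t/τ). Set C = 2.34 and solve for t:
e^(−t/τ) = (C − C_in)/(C₀ − C_in) = (2.34 − 2.80)/(0.119 − 2.80) = 0.17158
t = −τ ln(…) = 56.919 × 1.7627 = 100.33 min.

100 min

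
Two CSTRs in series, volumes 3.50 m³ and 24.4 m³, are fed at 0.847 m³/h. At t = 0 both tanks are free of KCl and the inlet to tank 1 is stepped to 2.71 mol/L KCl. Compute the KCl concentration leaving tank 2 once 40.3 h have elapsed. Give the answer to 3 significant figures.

Each tank obeys Vᵢ dCᵢ/dt = Q(Cᵢ₋₁ − Cᵢ), so τᵢ = Vᵢ/Q.
τ₁ = 3.50/0.847 = 4.1322 h; τ₂ = 24.4/0.847 = 28.808 h.
Solving the cascade with C₁(0)=C₂(0)=0 gives C₂(t) = C_in[1 − (τ₁ e^(−t/τ₁) − τ₂ e^(−t/τ₂))/(τ₁ − τ₂)].
At t = 40.3: e^(−t/τ₁) = 5.8143e-05, e^(−t/τ₂) = 0.24686.
C₂ = 2.71·[1 − (4.1322·5.8143e-05 − 28.808·0.24686)/(-24.675)] = 2.71·0.71181 = 1.9290 mol/L.

1.93 mol/L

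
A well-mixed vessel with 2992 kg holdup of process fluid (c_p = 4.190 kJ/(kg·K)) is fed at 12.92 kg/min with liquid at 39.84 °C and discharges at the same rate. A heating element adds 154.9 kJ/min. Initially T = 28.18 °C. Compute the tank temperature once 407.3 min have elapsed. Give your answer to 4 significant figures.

40.20 °C

M c_p dT/dt = ṁ c_p (T_in − T) + Q̇.
Rearrange: dT/dt = (T_ss − T)/τ with τ = M/ṁ = 231.579 min and T_ss = T_in + Q̇/(ṁ c_p) = 42.7014 °C.
This is linear first-order; T(t) = T_ss + (T₀ − T_ss) e^(−t/τ).
T(407.3) = 42.7014 + (-14.5214)·e^(−407.3/231.579) = 42.7014 + (-14.5214)·0.172252 = 40.2000 °C.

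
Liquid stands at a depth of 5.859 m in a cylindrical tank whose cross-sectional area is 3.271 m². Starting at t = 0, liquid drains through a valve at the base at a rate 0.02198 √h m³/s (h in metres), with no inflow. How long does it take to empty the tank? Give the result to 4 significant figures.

720.4 s

With no inflow, A dh/dt = −0.02198 √h.
Separate and integrate: 2(√h − √h₀) = −(0.02198/A) t.
Set h = 0: 2√h₀ = (0.02198/A) t_empty ⇒ t_empty = 2A√h₀/0.02198.
t_empty = 2·3.271·√5.859/0.02198 = 6.54200·2.42054/0.02198 = 720.435 s.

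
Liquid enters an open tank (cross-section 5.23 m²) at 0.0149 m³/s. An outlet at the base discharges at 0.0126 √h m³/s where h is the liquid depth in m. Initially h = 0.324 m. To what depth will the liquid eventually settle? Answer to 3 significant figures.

1.40 m

Accumulation of liquid (constant cross-section A): A dh/dt = Q_in − 0.0126 √h. At steady state dh/dt = 0:
Q_in = 0.0126 √h_ss ⇒ √h_ss = 0.0149/0.0126 = 1.1825.
h_ss = 1.1825² = 1.3984 m. (Since h₀ = 0.324 m < h_ss, the level will rise toward this value.)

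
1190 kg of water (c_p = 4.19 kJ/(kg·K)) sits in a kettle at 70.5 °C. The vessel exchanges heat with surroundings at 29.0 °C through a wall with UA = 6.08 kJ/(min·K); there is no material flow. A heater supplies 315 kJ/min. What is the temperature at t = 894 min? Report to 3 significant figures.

M c_p dT/dt = −UA(T − T_amb) + Q̇.
dT/dt = (T_ss − T)/τ with T_ss = T_amb + Q̇/UA = 29.0 + 315/6.08 = 80.809 °C, τ = M c_p/UA = 1190·4.19/6.08 = 820.08 min.
T approaches T_ss exponentially: T(t) = T_ss + (T₀ − T_ss) e^(−t/τ).
T(894) = 80.809 + (-10.309)·0.33617 = 77.344 °C.

77.3 °C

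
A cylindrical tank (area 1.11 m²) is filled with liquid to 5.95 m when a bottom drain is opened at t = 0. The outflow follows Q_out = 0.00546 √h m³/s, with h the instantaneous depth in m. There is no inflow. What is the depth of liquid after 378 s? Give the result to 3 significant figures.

2.28 m

With no inflow, A dh/dt = −0.00546 √h.
Separate and integrate: 2(√h − √h₀) = −(0.00546/A) t.
√h = √5.95 − 0.00546·378/(2·1.11) = 2.4393 − 0.92968 = 1.5096.
h = 1.5096² = 2.2789 m.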